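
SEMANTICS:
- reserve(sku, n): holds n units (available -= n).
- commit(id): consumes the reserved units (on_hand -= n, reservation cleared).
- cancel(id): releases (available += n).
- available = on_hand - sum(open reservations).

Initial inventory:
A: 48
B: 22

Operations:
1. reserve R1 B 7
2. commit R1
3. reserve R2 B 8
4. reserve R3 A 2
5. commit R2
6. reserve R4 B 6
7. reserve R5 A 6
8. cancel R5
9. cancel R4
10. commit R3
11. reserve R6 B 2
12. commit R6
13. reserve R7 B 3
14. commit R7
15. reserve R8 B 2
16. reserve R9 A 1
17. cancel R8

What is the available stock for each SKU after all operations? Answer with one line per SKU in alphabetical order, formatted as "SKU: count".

Step 1: reserve R1 B 7 -> on_hand[A=48 B=22] avail[A=48 B=15] open={R1}
Step 2: commit R1 -> on_hand[A=48 B=15] avail[A=48 B=15] open={}
Step 3: reserve R2 B 8 -> on_hand[A=48 B=15] avail[A=48 B=7] open={R2}
Step 4: reserve R3 A 2 -> on_hand[A=48 B=15] avail[A=46 B=7] open={R2,R3}
Step 5: commit R2 -> on_hand[A=48 B=7] avail[A=46 B=7] open={R3}
Step 6: reserve R4 B 6 -> on_hand[A=48 B=7] avail[A=46 B=1] open={R3,R4}
Step 7: reserve R5 A 6 -> on_hand[A=48 B=7] avail[A=40 B=1] open={R3,R4,R5}
Step 8: cancel R5 -> on_hand[A=48 B=7] avail[A=46 B=1] open={R3,R4}
Step 9: cancel R4 -> on_hand[A=48 B=7] avail[A=46 B=7] open={R3}
Step 10: commit R3 -> on_hand[A=46 B=7] avail[A=46 B=7] open={}
Step 11: reserve R6 B 2 -> on_hand[A=46 B=7] avail[A=46 B=5] open={R6}
Step 12: commit R6 -> on_hand[A=46 B=5] avail[A=46 B=5] open={}
Step 13: reserve R7 B 3 -> on_hand[A=46 B=5] avail[A=46 B=2] open={R7}
Step 14: commit R7 -> on_hand[A=46 B=2] avail[A=46 B=2] open={}
Step 15: reserve R8 B 2 -> on_hand[A=46 B=2] avail[A=46 B=0] open={R8}
Step 16: reserve R9 A 1 -> on_hand[A=46 B=2] avail[A=45 B=0] open={R8,R9}
Step 17: cancel R8 -> on_hand[A=46 B=2] avail[A=45 B=2] open={R9}

Answer: A: 45
B: 2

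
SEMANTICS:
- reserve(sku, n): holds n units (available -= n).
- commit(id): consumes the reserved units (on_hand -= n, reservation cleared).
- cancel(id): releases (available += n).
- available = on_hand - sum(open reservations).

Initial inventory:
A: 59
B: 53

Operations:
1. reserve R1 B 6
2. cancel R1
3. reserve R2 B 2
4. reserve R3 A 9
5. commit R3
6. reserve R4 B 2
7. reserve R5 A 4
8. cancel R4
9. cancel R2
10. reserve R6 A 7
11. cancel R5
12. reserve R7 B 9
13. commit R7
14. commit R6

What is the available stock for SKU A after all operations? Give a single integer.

Step 1: reserve R1 B 6 -> on_hand[A=59 B=53] avail[A=59 B=47] open={R1}
Step 2: cancel R1 -> on_hand[A=59 B=53] avail[A=59 B=53] open={}
Step 3: reserve R2 B 2 -> on_hand[A=59 B=53] avail[A=59 B=51] open={R2}
Step 4: reserve R3 A 9 -> on_hand[A=59 B=53] avail[A=50 B=51] open={R2,R3}
Step 5: commit R3 -> on_hand[A=50 B=53] avail[A=50 B=51] open={R2}
Step 6: reserve R4 B 2 -> on_hand[A=50 B=53] avail[A=50 B=49] open={R2,R4}
Step 7: reserve R5 A 4 -> on_hand[A=50 B=53] avail[A=46 B=49] open={R2,R4,R5}
Step 8: cancel R4 -> on_hand[A=50 B=53] avail[A=46 B=51] open={R2,R5}
Step 9: cancel R2 -> on_hand[A=50 B=53] avail[A=46 B=53] open={R5}
Step 10: reserve R6 A 7 -> on_hand[A=50 B=53] avail[A=39 B=53] open={R5,R6}
Step 11: cancel R5 -> on_hand[A=50 B=53] avail[A=43 B=53] open={R6}
Step 12: reserve R7 B 9 -> on_hand[A=50 B=53] avail[A=43 B=44] open={R6,R7}
Step 13: commit R7 -> on_hand[A=50 B=44] avail[A=43 B=44] open={R6}
Step 14: commit R6 -> on_hand[A=43 B=44] avail[A=43 B=44] open={}
Final available[A] = 43

Answer: 43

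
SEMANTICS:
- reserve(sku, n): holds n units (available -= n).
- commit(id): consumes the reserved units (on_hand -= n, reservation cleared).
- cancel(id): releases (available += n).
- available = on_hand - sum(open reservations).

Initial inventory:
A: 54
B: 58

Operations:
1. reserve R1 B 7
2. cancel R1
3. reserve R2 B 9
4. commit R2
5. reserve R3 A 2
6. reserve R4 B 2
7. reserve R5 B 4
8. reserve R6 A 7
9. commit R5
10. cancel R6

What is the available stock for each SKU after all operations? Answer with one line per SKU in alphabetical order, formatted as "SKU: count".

Answer: A: 52
B: 43

Derivation:
Step 1: reserve R1 B 7 -> on_hand[A=54 B=58] avail[A=54 B=51] open={R1}
Step 2: cancel R1 -> on_hand[A=54 B=58] avail[A=54 B=58] open={}
Step 3: reserve R2 B 9 -> on_hand[A=54 B=58] avail[A=54 B=49] open={R2}
Step 4: commit R2 -> on_hand[A=54 B=49] avail[A=54 B=49] open={}
Step 5: reserve R3 A 2 -> on_hand[A=54 B=49] avail[A=52 B=49] open={R3}
Step 6: reserve R4 B 2 -> on_hand[A=54 B=49] avail[A=52 B=47] open={R3,R4}
Step 7: reserve R5 B 4 -> on_hand[A=54 B=49] avail[A=52 B=43] open={R3,R4,R5}
Step 8: reserve R6 A 7 -> on_hand[A=54 B=49] avail[A=45 B=43] open={R3,R4,R5,R6}
Step 9: commit R5 -> on_hand[A=54 B=45] avail[A=45 B=43] open={R3,R4,R6}
Step 10: cancel R6 -> on_hand[A=54 B=45] avail[A=52 B=43] open={R3,R4}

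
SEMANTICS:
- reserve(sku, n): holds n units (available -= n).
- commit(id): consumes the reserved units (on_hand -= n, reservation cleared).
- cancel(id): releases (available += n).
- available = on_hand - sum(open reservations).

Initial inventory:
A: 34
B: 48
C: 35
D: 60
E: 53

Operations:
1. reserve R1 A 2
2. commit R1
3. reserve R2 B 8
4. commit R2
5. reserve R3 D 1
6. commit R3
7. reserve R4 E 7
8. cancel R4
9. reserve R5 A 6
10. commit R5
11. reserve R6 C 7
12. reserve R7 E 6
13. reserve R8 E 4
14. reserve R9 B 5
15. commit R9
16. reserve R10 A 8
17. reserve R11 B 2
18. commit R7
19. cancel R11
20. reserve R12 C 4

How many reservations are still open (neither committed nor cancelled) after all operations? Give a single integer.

Answer: 4

Derivation:
Step 1: reserve R1 A 2 -> on_hand[A=34 B=48 C=35 D=60 E=53] avail[A=32 B=48 C=35 D=60 E=53] open={R1}
Step 2: commit R1 -> on_hand[A=32 B=48 C=35 D=60 E=53] avail[A=32 B=48 C=35 D=60 E=53] open={}
Step 3: reserve R2 B 8 -> on_hand[A=32 B=48 C=35 D=60 E=53] avail[A=32 B=40 C=35 D=60 E=53] open={R2}
Step 4: commit R2 -> on_hand[A=32 B=40 C=35 D=60 E=53] avail[A=32 B=40 C=35 D=60 E=53] open={}
Step 5: reserve R3 D 1 -> on_hand[A=32 B=40 C=35 D=60 E=53] avail[A=32 B=40 C=35 D=59 E=53] open={R3}
Step 6: commit R3 -> on_hand[A=32 B=40 C=35 D=59 E=53] avail[A=32 B=40 C=35 D=59 E=53] open={}
Step 7: reserve R4 E 7 -> on_hand[A=32 B=40 C=35 D=59 E=53] avail[A=32 B=40 C=35 D=59 E=46] open={R4}
Step 8: cancel R4 -> on_hand[A=32 B=40 C=35 D=59 E=53] avail[A=32 B=40 C=35 D=59 E=53] open={}
Step 9: reserve R5 A 6 -> on_hand[A=32 B=40 C=35 D=59 E=53] avail[A=26 B=40 C=35 D=59 E=53] open={R5}
Step 10: commit R5 -> on_hand[A=26 B=40 C=35 D=59 E=53] avail[A=26 B=40 C=35 D=59 E=53] open={}
Step 11: reserve R6 C 7 -> on_hand[A=26 B=40 C=35 D=59 E=53] avail[A=26 B=40 C=28 D=59 E=53] open={R6}
Step 12: reserve R7 E 6 -> on_hand[A=26 B=40 C=35 D=59 E=53] avail[A=26 B=40 C=28 D=59 E=47] open={R6,R7}
Step 13: reserve R8 E 4 -> on_hand[A=26 B=40 C=35 D=59 E=53] avail[A=26 B=40 C=28 D=59 E=43] open={R6,R7,R8}
Step 14: reserve R9 B 5 -> on_hand[A=26 B=40 C=35 D=59 E=53] avail[A=26 B=35 C=28 D=59 E=43] open={R6,R7,R8,R9}
Step 15: commit R9 -> on_hand[A=26 B=35 C=35 D=59 E=53] avail[A=26 B=35 C=28 D=59 E=43] open={R6,R7,R8}
Step 16: reserve R10 A 8 -> on_hand[A=26 B=35 C=35 D=59 E=53] avail[A=18 B=35 C=28 D=59 E=43] open={R10,R6,R7,R8}
Step 17: reserve R11 B 2 -> on_hand[A=26 B=35 C=35 D=59 E=53] avail[A=18 B=33 C=28 D=59 E=43] open={R10,R11,R6,R7,R8}
Step 18: commit R7 -> on_hand[A=26 B=35 C=35 D=59 E=47] avail[A=18 B=33 C=28 D=59 E=43] open={R10,R11,R6,R8}
Step 19: cancel R11 -> on_hand[A=26 B=35 C=35 D=59 E=47] avail[A=18 B=35 C=28 D=59 E=43] open={R10,R6,R8}
Step 20: reserve R12 C 4 -> on_hand[A=26 B=35 C=35 D=59 E=47] avail[A=18 B=35 C=24 D=59 E=43] open={R10,R12,R6,R8}
Open reservations: ['R10', 'R12', 'R6', 'R8'] -> 4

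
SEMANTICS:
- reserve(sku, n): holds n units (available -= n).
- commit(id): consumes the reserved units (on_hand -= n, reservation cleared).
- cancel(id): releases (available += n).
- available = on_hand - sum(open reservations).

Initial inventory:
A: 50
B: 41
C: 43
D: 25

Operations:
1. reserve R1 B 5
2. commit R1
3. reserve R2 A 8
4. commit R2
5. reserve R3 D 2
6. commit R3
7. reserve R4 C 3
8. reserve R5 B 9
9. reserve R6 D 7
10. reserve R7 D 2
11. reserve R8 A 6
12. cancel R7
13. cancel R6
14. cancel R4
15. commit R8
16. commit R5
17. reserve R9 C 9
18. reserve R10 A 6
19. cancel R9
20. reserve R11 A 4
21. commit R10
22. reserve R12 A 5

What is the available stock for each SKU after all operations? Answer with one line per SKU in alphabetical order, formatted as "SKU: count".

Answer: A: 21
B: 27
C: 43
D: 23

Derivation:
Step 1: reserve R1 B 5 -> on_hand[A=50 B=41 C=43 D=25] avail[A=50 B=36 C=43 D=25] open={R1}
Step 2: commit R1 -> on_hand[A=50 B=36 C=43 D=25] avail[A=50 B=36 C=43 D=25] open={}
Step 3: reserve R2 A 8 -> on_hand[A=50 B=36 C=43 D=25] avail[A=42 B=36 C=43 D=25] open={R2}
Step 4: commit R2 -> on_hand[A=42 B=36 C=43 D=25] avail[A=42 B=36 C=43 D=25] open={}
Step 5: reserve R3 D 2 -> on_hand[A=42 B=36 C=43 D=25] avail[A=42 B=36 C=43 D=23] open={R3}
Step 6: commit R3 -> on_hand[A=42 B=36 C=43 D=23] avail[A=42 B=36 C=43 D=23] open={}
Step 7: reserve R4 C 3 -> on_hand[A=42 B=36 C=43 D=23] avail[A=42 B=36 C=40 D=23] open={R4}
Step 8: reserve R5 B 9 -> on_hand[A=42 B=36 C=43 D=23] avail[A=42 B=27 C=40 D=23] open={R4,R5}
Step 9: reserve R6 D 7 -> on_hand[A=42 B=36 C=43 D=23] avail[A=42 B=27 C=40 D=16] open={R4,R5,R6}
Step 10: reserve R7 D 2 -> on_hand[A=42 B=36 C=43 D=23] avail[A=42 B=27 C=40 D=14] open={R4,R5,R6,R7}
Step 11: reserve R8 A 6 -> on_hand[A=42 B=36 C=43 D=23] avail[A=36 B=27 C=40 D=14] open={R4,R5,R6,R7,R8}
Step 12: cancel R7 -> on_hand[A=42 B=36 C=43 D=23] avail[A=36 B=27 C=40 D=16] open={R4,R5,R6,R8}
Step 13: cancel R6 -> on_hand[A=42 B=36 C=43 D=23] avail[A=36 B=27 C=40 D=23] open={R4,R5,R8}
Step 14: cancel R4 -> on_hand[A=42 B=36 C=43 D=23] avail[A=36 B=27 C=43 D=23] open={R5,R8}
Step 15: commit R8 -> on_hand[A=36 B=36 C=43 D=23] avail[A=36 B=27 C=43 D=23] open={R5}
Step 16: commit R5 -> on_hand[A=36 B=27 C=43 D=23] avail[A=36 B=27 C=43 D=23] open={}
Step 17: reserve R9 C 9 -> on_hand[A=36 B=27 C=43 D=23] avail[A=36 B=27 C=34 D=23] open={R9}
Step 18: reserve R10 A 6 -> on_hand[A=36 B=27 C=43 D=23] avail[A=30 B=27 C=34 D=23] open={R10,R9}
Step 19: cancel R9 -> on_hand[A=36 B=27 C=43 D=23] avail[A=30 B=27 C=43 D=23] open={R10}
Step 20: reserve R11 A 4 -> on_hand[A=36 B=27 C=43 D=23] avail[A=26 B=27 C=43 D=23] open={R10,R11}
Step 21: commit R10 -> on_hand[A=30 B=27 C=43 D=23] avail[A=26 B=27 C=43 D=23] open={R11}
Step 22: reserve R12 A 5 -> on_hand[A=30 B=27 C=43 D=23] avail[A=21 B=27 C=43 D=23] open={R11,R12}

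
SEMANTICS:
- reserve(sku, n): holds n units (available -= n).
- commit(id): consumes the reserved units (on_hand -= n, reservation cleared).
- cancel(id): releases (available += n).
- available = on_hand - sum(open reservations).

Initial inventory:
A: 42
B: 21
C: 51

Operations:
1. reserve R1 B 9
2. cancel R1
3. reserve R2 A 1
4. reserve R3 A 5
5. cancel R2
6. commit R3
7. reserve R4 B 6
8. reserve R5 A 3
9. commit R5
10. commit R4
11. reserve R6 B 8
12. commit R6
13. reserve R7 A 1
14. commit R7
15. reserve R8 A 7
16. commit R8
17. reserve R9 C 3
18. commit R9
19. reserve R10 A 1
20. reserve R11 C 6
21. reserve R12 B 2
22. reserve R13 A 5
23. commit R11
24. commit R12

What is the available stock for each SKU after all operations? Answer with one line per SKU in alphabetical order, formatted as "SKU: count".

Answer: A: 20
B: 5
C: 42

Derivation:
Step 1: reserve R1 B 9 -> on_hand[A=42 B=21 C=51] avail[A=42 B=12 C=51] open={R1}
Step 2: cancel R1 -> on_hand[A=42 B=21 C=51] avail[A=42 B=21 C=51] open={}
Step 3: reserve R2 A 1 -> on_hand[A=42 B=21 C=51] avail[A=41 B=21 C=51] open={R2}
Step 4: reserve R3 A 5 -> on_hand[A=42 B=21 C=51] avail[A=36 B=21 C=51] open={R2,R3}
Step 5: cancel R2 -> on_hand[A=42 B=21 C=51] avail[A=37 B=21 C=51] open={R3}
Step 6: commit R3 -> on_hand[A=37 B=21 C=51] avail[A=37 B=21 C=51] open={}
Step 7: reserve R4 B 6 -> on_hand[A=37 B=21 C=51] avail[A=37 B=15 C=51] open={R4}
Step 8: reserve R5 A 3 -> on_hand[A=37 B=21 C=51] avail[A=34 B=15 C=51] open={R4,R5}
Step 9: commit R5 -> on_hand[A=34 B=21 C=51] avail[A=34 B=15 C=51] open={R4}
Step 10: commit R4 -> on_hand[A=34 B=15 C=51] avail[A=34 B=15 C=51] open={}
Step 11: reserve R6 B 8 -> on_hand[A=34 B=15 C=51] avail[A=34 B=7 C=51] open={R6}
Step 12: commit R6 -> on_hand[A=34 B=7 C=51] avail[A=34 B=7 C=51] open={}
Step 13: reserve R7 A 1 -> on_hand[A=34 B=7 C=51] avail[A=33 B=7 C=51] open={R7}
Step 14: commit R7 -> on_hand[A=33 B=7 C=51] avail[A=33 B=7 C=51] open={}
Step 15: reserve R8 A 7 -> on_hand[A=33 B=7 C=51] avail[A=26 B=7 C=51] open={R8}
Step 16: commit R8 -> on_hand[A=26 B=7 C=51] avail[A=26 B=7 C=51] open={}
Step 17: reserve R9 C 3 -> on_hand[A=26 B=7 C=51] avail[A=26 B=7 C=48] open={R9}
Step 18: commit R9 -> on_hand[A=26 B=7 C=48] avail[A=26 B=7 C=48] open={}
Step 19: reserve R10 A 1 -> on_hand[A=26 B=7 C=48] avail[A=25 B=7 C=48] open={R10}
Step 20: reserve R11 C 6 -> on_hand[A=26 B=7 C=48] avail[A=25 B=7 C=42] open={R10,R11}
Step 21: reserve R12 B 2 -> on_hand[A=26 B=7 C=48] avail[A=25 B=5 C=42] open={R10,R11,R12}
Step 22: reserve R13 A 5 -> on_hand[A=26 B=7 C=48] avail[A=20 B=5 C=42] open={R10,R11,R12,R13}
Step 23: commit R11 -> on_hand[A=26 B=7 C=42] avail[A=20 B=5 C=42] open={R10,R12,R13}
Step 24: commit R12 -> on_hand[A=26 B=5 C=42] avail[A=20 B=5 C=42] open={R10,R13}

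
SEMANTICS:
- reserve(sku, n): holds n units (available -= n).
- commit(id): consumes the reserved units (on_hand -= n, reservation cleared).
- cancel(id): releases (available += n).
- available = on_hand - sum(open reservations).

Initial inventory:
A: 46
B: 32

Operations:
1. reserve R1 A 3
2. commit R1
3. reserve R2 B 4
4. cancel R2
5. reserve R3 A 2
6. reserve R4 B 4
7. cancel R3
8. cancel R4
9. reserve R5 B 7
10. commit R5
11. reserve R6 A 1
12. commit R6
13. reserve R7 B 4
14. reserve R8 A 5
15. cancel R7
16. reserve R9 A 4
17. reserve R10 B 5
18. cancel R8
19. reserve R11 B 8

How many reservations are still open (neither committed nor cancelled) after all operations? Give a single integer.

Answer: 3

Derivation:
Step 1: reserve R1 A 3 -> on_hand[A=46 B=32] avail[A=43 B=32] open={R1}
Step 2: commit R1 -> on_hand[A=43 B=32] avail[A=43 B=32] open={}
Step 3: reserve R2 B 4 -> on_hand[A=43 B=32] avail[A=43 B=28] open={R2}
Step 4: cancel R2 -> on_hand[A=43 B=32] avail[A=43 B=32] open={}
Step 5: reserve R3 A 2 -> on_hand[A=43 B=32] avail[A=41 B=32] open={R3}
Step 6: reserve R4 B 4 -> on_hand[A=43 B=32] avail[A=41 B=28] open={R3,R4}
Step 7: cancel R3 -> on_hand[A=43 B=32] avail[A=43 B=28] open={R4}
Step 8: cancel R4 -> on_hand[A=43 B=32] avail[A=43 B=32] open={}
Step 9: reserve R5 B 7 -> on_hand[A=43 B=32] avail[A=43 B=25] open={R5}
Step 10: commit R5 -> on_hand[A=43 B=25] avail[A=43 B=25] open={}
Step 11: reserve R6 A 1 -> on_hand[A=43 B=25] avail[A=42 B=25] open={R6}
Step 12: commit R6 -> on_hand[A=42 B=25] avail[A=42 B=25] open={}
Step 13: reserve R7 B 4 -> on_hand[A=42 B=25] avail[A=42 B=21] open={R7}
Step 14: reserve R8 A 5 -> on_hand[A=42 B=25] avail[A=37 B=21] open={R7,R8}
Step 15: cancel R7 -> on_hand[A=42 B=25] avail[A=37 B=25] open={R8}
Step 16: reserve R9 A 4 -> on_hand[A=42 B=25] avail[A=33 B=25] open={R8,R9}
Step 17: reserve R10 B 5 -> on_hand[A=42 B=25] avail[A=33 B=20] open={R10,R8,R9}
Step 18: cancel R8 -> on_hand[A=42 B=25] avail[A=38 B=20] open={R10,R9}
Step 19: reserve R11 B 8 -> on_hand[A=42 B=25] avail[A=38 B=12] open={R10,R11,R9}
Open reservations: ['R10', 'R11', 'R9'] -> 3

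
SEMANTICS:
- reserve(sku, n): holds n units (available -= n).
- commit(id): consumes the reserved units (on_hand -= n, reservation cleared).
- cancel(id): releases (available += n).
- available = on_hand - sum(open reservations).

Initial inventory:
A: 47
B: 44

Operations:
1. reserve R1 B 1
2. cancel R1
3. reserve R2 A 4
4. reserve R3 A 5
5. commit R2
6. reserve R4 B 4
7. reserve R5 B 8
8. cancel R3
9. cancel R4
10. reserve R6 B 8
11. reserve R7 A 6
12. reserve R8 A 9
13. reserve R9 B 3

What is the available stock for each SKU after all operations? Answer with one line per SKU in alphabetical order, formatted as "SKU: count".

Answer: A: 28
B: 25

Derivation:
Step 1: reserve R1 B 1 -> on_hand[A=47 B=44] avail[A=47 B=43] open={R1}
Step 2: cancel R1 -> on_hand[A=47 B=44] avail[A=47 B=44] open={}
Step 3: reserve R2 A 4 -> on_hand[A=47 B=44] avail[A=43 B=44] open={R2}
Step 4: reserve R3 A 5 -> on_hand[A=47 B=44] avail[A=38 B=44] open={R2,R3}
Step 5: commit R2 -> on_hand[A=43 B=44] avail[A=38 B=44] open={R3}
Step 6: reserve R4 B 4 -> on_hand[A=43 B=44] avail[A=38 B=40] open={R3,R4}
Step 7: reserve R5 B 8 -> on_hand[A=43 B=44] avail[A=38 B=32] open={R3,R4,R5}
Step 8: cancel R3 -> on_hand[A=43 B=44] avail[A=43 B=32] open={R4,R5}
Step 9: cancel R4 -> on_hand[A=43 B=44] avail[A=43 B=36] open={R5}
Step 10: reserve R6 B 8 -> on_hand[A=43 B=44] avail[A=43 B=28] open={R5,R6}
Step 11: reserve R7 A 6 -> on_hand[A=43 B=44] avail[A=37 B=28] open={R5,R6,R7}
Step 12: reserve R8 A 9 -> on_hand[A=43 B=44] avail[A=28 B=28] open={R5,R6,R7,R8}
Step 13: reserve R9 B 3 -> on_hand[A=43 B=44] avail[A=28 B=25] open={R5,R6,R7,R8,R9}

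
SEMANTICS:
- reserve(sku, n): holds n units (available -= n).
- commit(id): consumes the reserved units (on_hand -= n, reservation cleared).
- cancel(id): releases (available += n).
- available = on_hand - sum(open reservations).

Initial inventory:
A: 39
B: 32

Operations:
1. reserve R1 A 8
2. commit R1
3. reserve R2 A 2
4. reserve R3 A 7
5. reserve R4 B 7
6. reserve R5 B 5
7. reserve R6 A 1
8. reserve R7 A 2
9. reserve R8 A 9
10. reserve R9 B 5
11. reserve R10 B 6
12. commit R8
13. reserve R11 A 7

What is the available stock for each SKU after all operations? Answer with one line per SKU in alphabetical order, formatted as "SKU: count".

Step 1: reserve R1 A 8 -> on_hand[A=39 B=32] avail[A=31 B=32] open={R1}
Step 2: commit R1 -> on_hand[A=31 B=32] avail[A=31 B=32] open={}
Step 3: reserve R2 A 2 -> on_hand[A=31 B=32] avail[A=29 B=32] open={R2}
Step 4: reserve R3 A 7 -> on_hand[A=31 B=32] avail[A=22 B=32] open={R2,R3}
Step 5: reserve R4 B 7 -> on_hand[A=31 B=32] avail[A=22 B=25] open={R2,R3,R4}
Step 6: reserve R5 B 5 -> on_hand[A=31 B=32] avail[A=22 B=20] open={R2,R3,R4,R5}
Step 7: reserve R6 A 1 -> on_hand[A=31 B=32] avail[A=21 B=20] open={R2,R3,R4,R5,R6}
Step 8: reserve R7 A 2 -> on_hand[A=31 B=32] avail[A=19 B=20] open={R2,R3,R4,R5,R6,R7}
Step 9: reserve R8 A 9 -> on_hand[A=31 B=32] avail[A=10 B=20] open={R2,R3,R4,R5,R6,R7,R8}
Step 10: reserve R9 B 5 -> on_hand[A=31 B=32] avail[A=10 B=15] open={R2,R3,R4,R5,R6,R7,R8,R9}
Step 11: reserve R10 B 6 -> on_hand[A=31 B=32] avail[A=10 B=9] open={R10,R2,R3,R4,R5,R6,R7,R8,R9}
Step 12: commit R8 -> on_hand[A=22 B=32] avail[A=10 B=9] open={R10,R2,R3,R4,R5,R6,R7,R9}
Step 13: reserve R11 A 7 -> on_hand[A=22 B=32] avail[A=3 B=9] open={R10,R11,R2,R3,R4,R5,R6,R7,R9}

Answer: A: 3
B: 9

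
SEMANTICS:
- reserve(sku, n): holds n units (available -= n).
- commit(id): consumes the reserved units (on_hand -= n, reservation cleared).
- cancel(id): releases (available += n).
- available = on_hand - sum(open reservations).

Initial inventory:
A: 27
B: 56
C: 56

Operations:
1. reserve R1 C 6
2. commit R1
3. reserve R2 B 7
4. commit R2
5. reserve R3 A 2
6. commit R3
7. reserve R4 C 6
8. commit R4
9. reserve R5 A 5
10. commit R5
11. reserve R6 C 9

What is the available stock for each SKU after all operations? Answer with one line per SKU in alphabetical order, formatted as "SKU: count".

Step 1: reserve R1 C 6 -> on_hand[A=27 B=56 C=56] avail[A=27 B=56 C=50] open={R1}
Step 2: commit R1 -> on_hand[A=27 B=56 C=50] avail[A=27 B=56 C=50] open={}
Step 3: reserve R2 B 7 -> on_hand[A=27 B=56 C=50] avail[A=27 B=49 C=50] open={R2}
Step 4: commit R2 -> on_hand[A=27 B=49 C=50] avail[A=27 B=49 C=50] open={}
Step 5: reserve R3 A 2 -> on_hand[A=27 B=49 C=50] avail[A=25 B=49 C=50] open={R3}
Step 6: commit R3 -> on_hand[A=25 B=49 C=50] avail[A=25 B=49 C=50] open={}
Step 7: reserve R4 C 6 -> on_hand[A=25 B=49 C=50] avail[A=25 B=49 C=44] open={R4}
Step 8: commit R4 -> on_hand[A=25 B=49 C=44] avail[A=25 B=49 C=44] open={}
Step 9: reserve R5 A 5 -> on_hand[A=25 B=49 C=44] avail[A=20 B=49 C=44] open={R5}
Step 10: commit R5 -> on_hand[A=20 B=49 C=44] avail[A=20 B=49 C=44] open={}
Step 11: reserve R6 C 9 -> on_hand[A=20 B=49 C=44] avail[A=20 B=49 C=35] open={R6}

Answer: A: 20
B: 49
C: 35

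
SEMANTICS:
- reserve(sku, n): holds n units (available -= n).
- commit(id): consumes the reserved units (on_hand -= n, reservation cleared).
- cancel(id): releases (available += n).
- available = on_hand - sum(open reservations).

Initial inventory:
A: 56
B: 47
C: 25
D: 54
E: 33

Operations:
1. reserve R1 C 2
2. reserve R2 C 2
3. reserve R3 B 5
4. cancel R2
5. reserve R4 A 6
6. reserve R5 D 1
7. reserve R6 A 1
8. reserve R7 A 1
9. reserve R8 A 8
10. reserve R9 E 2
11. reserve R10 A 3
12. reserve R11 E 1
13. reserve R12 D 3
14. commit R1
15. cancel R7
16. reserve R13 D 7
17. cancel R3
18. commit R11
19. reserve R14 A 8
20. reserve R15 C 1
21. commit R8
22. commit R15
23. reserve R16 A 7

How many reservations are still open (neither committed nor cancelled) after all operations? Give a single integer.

Answer: 9

Derivation:
Step 1: reserve R1 C 2 -> on_hand[A=56 B=47 C=25 D=54 E=33] avail[A=56 B=47 C=23 D=54 E=33] open={R1}
Step 2: reserve R2 C 2 -> on_hand[A=56 B=47 C=25 D=54 E=33] avail[A=56 B=47 C=21 D=54 E=33] open={R1,R2}
Step 3: reserve R3 B 5 -> on_hand[A=56 B=47 C=25 D=54 E=33] avail[A=56 B=42 C=21 D=54 E=33] open={R1,R2,R3}
Step 4: cancel R2 -> on_hand[A=56 B=47 C=25 D=54 E=33] avail[A=56 B=42 C=23 D=54 E=33] open={R1,R3}
Step 5: reserve R4 A 6 -> on_hand[A=56 B=47 C=25 D=54 E=33] avail[A=50 B=42 C=23 D=54 E=33] open={R1,R3,R4}
Step 6: reserve R5 D 1 -> on_hand[A=56 B=47 C=25 D=54 E=33] avail[A=50 B=42 C=23 D=53 E=33] open={R1,R3,R4,R5}
Step 7: reserve R6 A 1 -> on_hand[A=56 B=47 C=25 D=54 E=33] avail[A=49 B=42 C=23 D=53 E=33] open={R1,R3,R4,R5,R6}
Step 8: reserve R7 A 1 -> on_hand[A=56 B=47 C=25 D=54 E=33] avail[A=48 B=42 C=23 D=53 E=33] open={R1,R3,R4,R5,R6,R7}
Step 9: reserve R8 A 8 -> on_hand[A=56 B=47 C=25 D=54 E=33] avail[A=40 B=42 C=23 D=53 E=33] open={R1,R3,R4,R5,R6,R7,R8}
Step 10: reserve R9 E 2 -> on_hand[A=56 B=47 C=25 D=54 E=33] avail[A=40 B=42 C=23 D=53 E=31] open={R1,R3,R4,R5,R6,R7,R8,R9}
Step 11: reserve R10 A 3 -> on_hand[A=56 B=47 C=25 D=54 E=33] avail[A=37 B=42 C=23 D=53 E=31] open={R1,R10,R3,R4,R5,R6,R7,R8,R9}
Step 12: reserve R11 E 1 -> on_hand[A=56 B=47 C=25 D=54 E=33] avail[A=37 B=42 C=23 D=53 E=30] open={R1,R10,R11,R3,R4,R5,R6,R7,R8,R9}
Step 13: reserve R12 D 3 -> on_hand[A=56 B=47 C=25 D=54 E=33] avail[A=37 B=42 C=23 D=50 E=30] open={R1,R10,R11,R12,R3,R4,R5,R6,R7,R8,R9}
Step 14: commit R1 -> on_hand[A=56 B=47 C=23 D=54 E=33] avail[A=37 B=42 C=23 D=50 E=30] open={R10,R11,R12,R3,R4,R5,R6,R7,R8,R9}
Step 15: cancel R7 -> on_hand[A=56 B=47 C=23 D=54 E=33] avail[A=38 B=42 C=23 D=50 E=30] open={R10,R11,R12,R3,R4,R5,R6,R8,R9}
Step 16: reserve R13 D 7 -> on_hand[A=56 B=47 C=23 D=54 E=33] avail[A=38 B=42 C=23 D=43 E=30] open={R10,R11,R12,R13,R3,R4,R5,R6,R8,R9}
Step 17: cancel R3 -> on_hand[A=56 B=47 C=23 D=54 E=33] avail[A=38 B=47 C=23 D=43 E=30] open={R10,R11,R12,R13,R4,R5,R6,R8,R9}
Step 18: commit R11 -> on_hand[A=56 B=47 C=23 D=54 E=32] avail[A=38 B=47 C=23 D=43 E=30] open={R10,R12,R13,R4,R5,R6,R8,R9}
Step 19: reserve R14 A 8 -> on_hand[A=56 B=47 C=23 D=54 E=32] avail[A=30 B=47 C=23 D=43 E=30] open={R10,R12,R13,R14,R4,R5,R6,R8,R9}
Step 20: reserve R15 C 1 -> on_hand[A=56 B=47 C=23 D=54 E=32] avail[A=30 B=47 C=22 D=43 E=30] open={R10,R12,R13,R14,R15,R4,R5,R6,R8,R9}
Step 21: commit R8 -> on_hand[A=48 B=47 C=23 D=54 E=32] avail[A=30 B=47 C=22 D=43 E=30] open={R10,R12,R13,R14,R15,R4,R5,R6,R9}
Step 22: commit R15 -> on_hand[A=48 B=47 C=22 D=54 E=32] avail[A=30 B=47 C=22 D=43 E=30] open={R10,R12,R13,R14,R4,R5,R6,R9}
Step 23: reserve R16 A 7 -> on_hand[A=48 B=47 C=22 D=54 E=32] avail[A=23 B=47 C=22 D=43 E=30] open={R10,R12,R13,R14,R16,R4,R5,R6,R9}
Open reservations: ['R10', 'R12', 'R13', 'R14', 'R16', 'R4', 'R5', 'R6', 'R9'] -> 9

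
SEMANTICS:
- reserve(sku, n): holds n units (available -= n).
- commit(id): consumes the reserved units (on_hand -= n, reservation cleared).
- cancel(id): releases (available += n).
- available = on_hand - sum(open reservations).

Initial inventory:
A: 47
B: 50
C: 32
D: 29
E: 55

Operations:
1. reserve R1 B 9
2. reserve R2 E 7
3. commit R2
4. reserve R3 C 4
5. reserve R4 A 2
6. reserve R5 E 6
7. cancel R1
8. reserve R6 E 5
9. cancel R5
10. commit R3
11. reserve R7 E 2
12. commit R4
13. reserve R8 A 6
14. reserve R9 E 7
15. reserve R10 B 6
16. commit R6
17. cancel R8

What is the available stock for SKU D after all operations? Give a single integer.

Answer: 29

Derivation:
Step 1: reserve R1 B 9 -> on_hand[A=47 B=50 C=32 D=29 E=55] avail[A=47 B=41 C=32 D=29 E=55] open={R1}
Step 2: reserve R2 E 7 -> on_hand[A=47 B=50 C=32 D=29 E=55] avail[A=47 B=41 C=32 D=29 E=48] open={R1,R2}
Step 3: commit R2 -> on_hand[A=47 B=50 C=32 D=29 E=48] avail[A=47 B=41 C=32 D=29 E=48] open={R1}
Step 4: reserve R3 C 4 -> on_hand[A=47 B=50 C=32 D=29 E=48] avail[A=47 B=41 C=28 D=29 E=48] open={R1,R3}
Step 5: reserve R4 A 2 -> on_hand[A=47 B=50 C=32 D=29 E=48] avail[A=45 B=41 C=28 D=29 E=48] open={R1,R3,R4}
Step 6: reserve R5 E 6 -> on_hand[A=47 B=50 C=32 D=29 E=48] avail[A=45 B=41 C=28 D=29 E=42] open={R1,R3,R4,R5}
Step 7: cancel R1 -> on_hand[A=47 B=50 C=32 D=29 E=48] avail[A=45 B=50 C=28 D=29 E=42] open={R3,R4,R5}
Step 8: reserve R6 E 5 -> on_hand[A=47 B=50 C=32 D=29 E=48] avail[A=45 B=50 C=28 D=29 E=37] open={R3,R4,R5,R6}
Step 9: cancel R5 -> on_hand[A=47 B=50 C=32 D=29 E=48] avail[A=45 B=50 C=28 D=29 E=43] open={R3,R4,R6}
Step 10: commit R3 -> on_hand[A=47 B=50 C=28 D=29 E=48] avail[A=45 B=50 C=28 D=29 E=43] open={R4,R6}
Step 11: reserve R7 E 2 -> on_hand[A=47 B=50 C=28 D=29 E=48] avail[A=45 B=50 C=28 D=29 E=41] open={R4,R6,R7}
Step 12: commit R4 -> on_hand[A=45 B=50 C=28 D=29 E=48] avail[A=45 B=50 C=28 D=29 E=41] open={R6,R7}
Step 13: reserve R8 A 6 -> on_hand[A=45 B=50 C=28 D=29 E=48] avail[A=39 B=50 C=28 D=29 E=41] open={R6,R7,R8}
Step 14: reserve R9 E 7 -> on_hand[A=45 B=50 C=28 D=29 E=48] avail[A=39 B=50 C=28 D=29 E=34] open={R6,R7,R8,R9}
Step 15: reserve R10 B 6 -> on_hand[A=45 B=50 C=28 D=29 E=48] avail[A=39 B=44 C=28 D=29 E=34] open={R10,R6,R7,R8,R9}
Step 16: commit R6 -> on_hand[A=45 B=50 C=28 D=29 E=43] avail[A=39 B=44 C=28 D=29 E=34] open={R10,R7,R8,R9}
Step 17: cancel R8 -> on_hand[A=45 B=50 C=28 D=29 E=43] avail[A=45 B=44 C=28 D=29 E=34] open={R10,R7,R9}
Final available[D] = 29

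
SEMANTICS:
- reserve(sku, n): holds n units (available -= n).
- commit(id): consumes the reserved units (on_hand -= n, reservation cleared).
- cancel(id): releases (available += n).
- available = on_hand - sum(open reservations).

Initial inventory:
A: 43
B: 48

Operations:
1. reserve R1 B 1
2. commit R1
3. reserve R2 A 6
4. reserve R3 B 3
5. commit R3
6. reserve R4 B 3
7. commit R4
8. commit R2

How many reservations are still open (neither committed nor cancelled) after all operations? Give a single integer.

Step 1: reserve R1 B 1 -> on_hand[A=43 B=48] avail[A=43 B=47] open={R1}
Step 2: commit R1 -> on_hand[A=43 B=47] avail[A=43 B=47] open={}
Step 3: reserve R2 A 6 -> on_hand[A=43 B=47] avail[A=37 B=47] open={R2}
Step 4: reserve R3 B 3 -> on_hand[A=43 B=47] avail[A=37 B=44] open={R2,R3}
Step 5: commit R3 -> on_hand[A=43 B=44] avail[A=37 B=44] open={R2}
Step 6: reserve R4 B 3 -> on_hand[A=43 B=44] avail[A=37 B=41] open={R2,R4}
Step 7: commit R4 -> on_hand[A=43 B=41] avail[A=37 B=41] open={R2}
Step 8: commit R2 -> on_hand[A=37 B=41] avail[A=37 B=41] open={}
Open reservations: [] -> 0

Answer: 0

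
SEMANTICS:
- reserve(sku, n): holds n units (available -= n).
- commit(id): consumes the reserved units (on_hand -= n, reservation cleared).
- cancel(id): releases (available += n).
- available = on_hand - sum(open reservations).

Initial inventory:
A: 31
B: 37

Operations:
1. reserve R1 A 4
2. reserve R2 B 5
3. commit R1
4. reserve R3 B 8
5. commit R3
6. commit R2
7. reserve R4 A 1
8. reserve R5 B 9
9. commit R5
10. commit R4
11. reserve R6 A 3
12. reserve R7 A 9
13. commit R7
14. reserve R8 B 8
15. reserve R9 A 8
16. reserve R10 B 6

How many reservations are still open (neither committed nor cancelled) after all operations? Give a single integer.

Answer: 4

Derivation:
Step 1: reserve R1 A 4 -> on_hand[A=31 B=37] avail[A=27 B=37] open={R1}
Step 2: reserve R2 B 5 -> on_hand[A=31 B=37] avail[A=27 B=32] open={R1,R2}
Step 3: commit R1 -> on_hand[A=27 B=37] avail[A=27 B=32] open={R2}
Step 4: reserve R3 B 8 -> on_hand[A=27 B=37] avail[A=27 B=24] open={R2,R3}
Step 5: commit R3 -> on_hand[A=27 B=29] avail[A=27 B=24] open={R2}
Step 6: commit R2 -> on_hand[A=27 B=24] avail[A=27 B=24] open={}
Step 7: reserve R4 A 1 -> on_hand[A=27 B=24] avail[A=26 B=24] open={R4}
Step 8: reserve R5 B 9 -> on_hand[A=27 B=24] avail[A=26 B=15] open={R4,R5}
Step 9: commit R5 -> on_hand[A=27 B=15] avail[A=26 B=15] open={R4}
Step 10: commit R4 -> on_hand[A=26 B=15] avail[A=26 B=15] open={}
Step 11: reserve R6 A 3 -> on_hand[A=26 B=15] avail[A=23 B=15] open={R6}
Step 12: reserve R7 A 9 -> on_hand[A=26 B=15] avail[A=14 B=15] open={R6,R7}
Step 13: commit R7 -> on_hand[A=17 B=15] avail[A=14 B=15] open={R6}
Step 14: reserve R8 B 8 -> on_hand[A=17 B=15] avail[A=14 B=7] open={R6,R8}
Step 15: reserve R9 A 8 -> on_hand[A=17 B=15] avail[A=6 B=7] open={R6,R8,R9}
Step 16: reserve R10 B 6 -> on_hand[A=17 B=15] avail[A=6 B=1] open={R10,R6,R8,R9}
Open reservations: ['R10', 'R6', 'R8', 'R9'] -> 4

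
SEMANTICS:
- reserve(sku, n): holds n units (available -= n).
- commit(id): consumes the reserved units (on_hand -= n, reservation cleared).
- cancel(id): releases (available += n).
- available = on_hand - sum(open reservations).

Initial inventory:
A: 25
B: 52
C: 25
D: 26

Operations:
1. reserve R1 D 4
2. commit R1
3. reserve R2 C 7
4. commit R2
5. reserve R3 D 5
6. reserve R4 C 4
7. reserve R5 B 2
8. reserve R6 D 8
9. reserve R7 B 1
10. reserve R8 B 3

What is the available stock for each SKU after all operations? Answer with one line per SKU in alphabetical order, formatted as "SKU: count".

Step 1: reserve R1 D 4 -> on_hand[A=25 B=52 C=25 D=26] avail[A=25 B=52 C=25 D=22] open={R1}
Step 2: commit R1 -> on_hand[A=25 B=52 C=25 D=22] avail[A=25 B=52 C=25 D=22] open={}
Step 3: reserve R2 C 7 -> on_hand[A=25 B=52 C=25 D=22] avail[A=25 B=52 C=18 D=22] open={R2}
Step 4: commit R2 -> on_hand[A=25 B=52 C=18 D=22] avail[A=25 B=52 C=18 D=22] open={}
Step 5: reserve R3 D 5 -> on_hand[A=25 B=52 C=18 D=22] avail[A=25 B=52 C=18 D=17] open={R3}
Step 6: reserve R4 C 4 -> on_hand[A=25 B=52 C=18 D=22] avail[A=25 B=52 C=14 D=17] open={R3,R4}
Step 7: reserve R5 B 2 -> on_hand[A=25 B=52 C=18 D=22] avail[A=25 B=50 C=14 D=17] open={R3,R4,R5}
Step 8: reserve R6 D 8 -> on_hand[A=25 B=52 C=18 D=22] avail[A=25 B=50 C=14 D=9] open={R3,R4,R5,R6}
Step 9: reserve R7 B 1 -> on_hand[A=25 B=52 C=18 D=22] avail[A=25 B=49 C=14 D=9] open={R3,R4,R5,R6,R7}
Step 10: reserve R8 B 3 -> on_hand[A=25 B=52 C=18 D=22] avail[A=25 B=46 C=14 D=9] open={R3,R4,R5,R6,R7,R8}

Answer: A: 25
B: 46
C: 14
D: 9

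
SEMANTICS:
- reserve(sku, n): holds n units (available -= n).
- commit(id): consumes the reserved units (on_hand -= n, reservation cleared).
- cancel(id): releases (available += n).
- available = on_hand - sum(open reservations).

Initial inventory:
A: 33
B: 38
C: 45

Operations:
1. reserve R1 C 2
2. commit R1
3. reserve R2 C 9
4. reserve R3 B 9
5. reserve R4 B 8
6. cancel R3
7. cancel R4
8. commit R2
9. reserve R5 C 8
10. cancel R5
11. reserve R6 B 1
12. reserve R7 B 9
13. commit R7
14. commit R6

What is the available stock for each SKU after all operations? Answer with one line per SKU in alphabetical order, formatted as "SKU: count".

Step 1: reserve R1 C 2 -> on_hand[A=33 B=38 C=45] avail[A=33 B=38 C=43] open={R1}
Step 2: commit R1 -> on_hand[A=33 B=38 C=43] avail[A=33 B=38 C=43] open={}
Step 3: reserve R2 C 9 -> on_hand[A=33 B=38 C=43] avail[A=33 B=38 C=34] open={R2}
Step 4: reserve R3 B 9 -> on_hand[A=33 B=38 C=43] avail[A=33 B=29 C=34] open={R2,R3}
Step 5: reserve R4 B 8 -> on_hand[A=33 B=38 C=43] avail[A=33 B=21 C=34] open={R2,R3,R4}
Step 6: cancel R3 -> on_hand[A=33 B=38 C=43] avail[A=33 B=30 C=34] open={R2,R4}
Step 7: cancel R4 -> on_hand[A=33 B=38 C=43] avail[A=33 B=38 C=34] open={R2}
Step 8: commit R2 -> on_hand[A=33 B=38 C=34] avail[A=33 B=38 C=34] open={}
Step 9: reserve R5 C 8 -> on_hand[A=33 B=38 C=34] avail[A=33 B=38 C=26] open={R5}
Step 10: cancel R5 -> on_hand[A=33 B=38 C=34] avail[A=33 B=38 C=34] open={}
Step 11: reserve R6 B 1 -> on_hand[A=33 B=38 C=34] avail[A=33 B=37 C=34] open={R6}
Step 12: reserve R7 B 9 -> on_hand[A=33 B=38 C=34] avail[A=33 B=28 C=34] open={R6,R7}
Step 13: commit R7 -> on_hand[A=33 B=29 C=34] avail[A=33 B=28 C=34] open={R6}
Step 14: commit R6 -> on_hand[A=33 B=28 C=34] avail[A=33 B=28 C=34] open={}

Answer: A: 33
B: 28
C: 34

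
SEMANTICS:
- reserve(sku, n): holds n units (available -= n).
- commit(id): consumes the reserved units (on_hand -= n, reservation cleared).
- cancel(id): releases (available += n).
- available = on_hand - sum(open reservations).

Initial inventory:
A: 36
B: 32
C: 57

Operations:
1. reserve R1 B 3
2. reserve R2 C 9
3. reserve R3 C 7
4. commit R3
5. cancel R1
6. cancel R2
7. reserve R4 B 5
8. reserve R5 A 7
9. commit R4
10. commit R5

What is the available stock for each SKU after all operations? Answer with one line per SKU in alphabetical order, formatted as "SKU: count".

Step 1: reserve R1 B 3 -> on_hand[A=36 B=32 C=57] avail[A=36 B=29 C=57] open={R1}
Step 2: reserve R2 C 9 -> on_hand[A=36 B=32 C=57] avail[A=36 B=29 C=48] open={R1,R2}
Step 3: reserve R3 C 7 -> on_hand[A=36 B=32 C=57] avail[A=36 B=29 C=41] open={R1,R2,R3}
Step 4: commit R3 -> on_hand[A=36 B=32 C=50] avail[A=36 B=29 C=41] open={R1,R2}
Step 5: cancel R1 -> on_hand[A=36 B=32 C=50] avail[A=36 B=32 C=41] open={R2}
Step 6: cancel R2 -> on_hand[A=36 B=32 C=50] avail[A=36 B=32 C=50] open={}
Step 7: reserve R4 B 5 -> on_hand[A=36 B=32 C=50] avail[A=36 B=27 C=50] open={R4}
Step 8: reserve R5 A 7 -> on_hand[A=36 B=32 C=50] avail[A=29 B=27 C=50] open={R4,R5}
Step 9: commit R4 -> on_hand[A=36 B=27 C=50] avail[A=29 B=27 C=50] open={R5}
Step 10: commit R5 -> on_hand[A=29 B=27 C=50] avail[A=29 B=27 C=50] open={}

Answer: A: 29
B: 27
C: 50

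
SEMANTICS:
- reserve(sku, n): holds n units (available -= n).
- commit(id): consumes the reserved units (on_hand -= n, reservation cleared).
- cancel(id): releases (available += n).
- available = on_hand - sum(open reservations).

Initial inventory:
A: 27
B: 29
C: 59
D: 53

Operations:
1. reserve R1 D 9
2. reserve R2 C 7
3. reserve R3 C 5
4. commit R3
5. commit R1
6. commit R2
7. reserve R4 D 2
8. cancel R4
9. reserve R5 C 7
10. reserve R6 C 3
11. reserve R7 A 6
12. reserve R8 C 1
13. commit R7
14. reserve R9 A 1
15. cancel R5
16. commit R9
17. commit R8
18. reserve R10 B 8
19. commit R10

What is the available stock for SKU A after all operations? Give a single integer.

Step 1: reserve R1 D 9 -> on_hand[A=27 B=29 C=59 D=53] avail[A=27 B=29 C=59 D=44] open={R1}
Step 2: reserve R2 C 7 -> on_hand[A=27 B=29 C=59 D=53] avail[A=27 B=29 C=52 D=44] open={R1,R2}
Step 3: reserve R3 C 5 -> on_hand[A=27 B=29 C=59 D=53] avail[A=27 B=29 C=47 D=44] open={R1,R2,R3}
Step 4: commit R3 -> on_hand[A=27 B=29 C=54 D=53] avail[A=27 B=29 C=47 D=44] open={R1,R2}
Step 5: commit R1 -> on_hand[A=27 B=29 C=54 D=44] avail[A=27 B=29 C=47 D=44] open={R2}
Step 6: commit R2 -> on_hand[A=27 B=29 C=47 D=44] avail[A=27 B=29 C=47 D=44] open={}
Step 7: reserve R4 D 2 -> on_hand[A=27 B=29 C=47 D=44] avail[A=27 B=29 C=47 D=42] open={R4}
Step 8: cancel R4 -> on_hand[A=27 B=29 C=47 D=44] avail[A=27 B=29 C=47 D=44] open={}
Step 9: reserve R5 C 7 -> on_hand[A=27 B=29 C=47 D=44] avail[A=27 B=29 C=40 D=44] open={R5}
Step 10: reserve R6 C 3 -> on_hand[A=27 B=29 C=47 D=44] avail[A=27 B=29 C=37 D=44] open={R5,R6}
Step 11: reserve R7 A 6 -> on_hand[A=27 B=29 C=47 D=44] avail[A=21 B=29 C=37 D=44] open={R5,R6,R7}
Step 12: reserve R8 C 1 -> on_hand[A=27 B=29 C=47 D=44] avail[A=21 B=29 C=36 D=44] open={R5,R6,R7,R8}
Step 13: commit R7 -> on_hand[A=21 B=29 C=47 D=44] avail[A=21 B=29 C=36 D=44] open={R5,R6,R8}
Step 14: reserve R9 A 1 -> on_hand[A=21 B=29 C=47 D=44] avail[A=20 B=29 C=36 D=44] open={R5,R6,R8,R9}
Step 15: cancel R5 -> on_hand[A=21 B=29 C=47 D=44] avail[A=20 B=29 C=43 D=44] open={R6,R8,R9}
Step 16: commit R9 -> on_hand[A=20 B=29 C=47 D=44] avail[A=20 B=29 C=43 D=44] open={R6,R8}
Step 17: commit R8 -> on_hand[A=20 B=29 C=46 D=44] avail[A=20 B=29 C=43 D=44] open={R6}
Step 18: reserve R10 B 8 -> on_hand[A=20 B=29 C=46 D=44] avail[A=20 B=21 C=43 D=44] open={R10,R6}
Step 19: commit R10 -> on_hand[A=20 B=21 C=46 D=44] avail[A=20 B=21 C=43 D=44] open={R6}
Final available[A] = 20

Answer: 20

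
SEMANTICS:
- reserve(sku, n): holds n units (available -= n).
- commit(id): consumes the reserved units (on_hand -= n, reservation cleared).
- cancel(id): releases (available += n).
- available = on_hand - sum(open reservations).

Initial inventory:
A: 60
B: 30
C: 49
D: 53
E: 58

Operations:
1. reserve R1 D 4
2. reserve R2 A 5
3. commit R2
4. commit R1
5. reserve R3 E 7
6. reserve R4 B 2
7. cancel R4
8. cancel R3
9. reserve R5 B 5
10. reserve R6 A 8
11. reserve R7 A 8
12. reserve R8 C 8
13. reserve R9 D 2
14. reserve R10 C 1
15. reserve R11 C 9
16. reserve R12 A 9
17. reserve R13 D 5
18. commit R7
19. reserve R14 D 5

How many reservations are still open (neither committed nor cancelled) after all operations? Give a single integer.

Answer: 9

Derivation:
Step 1: reserve R1 D 4 -> on_hand[A=60 B=30 C=49 D=53 E=58] avail[A=60 B=30 C=49 D=49 E=58] open={R1}
Step 2: reserve R2 A 5 -> on_hand[A=60 B=30 C=49 D=53 E=58] avail[A=55 B=30 C=49 D=49 E=58] open={R1,R2}
Step 3: commit R2 -> on_hand[A=55 B=30 C=49 D=53 E=58] avail[A=55 B=30 C=49 D=49 E=58] open={R1}
Step 4: commit R1 -> on_hand[A=55 B=30 C=49 D=49 E=58] avail[A=55 B=30 C=49 D=49 E=58] open={}
Step 5: reserve R3 E 7 -> on_hand[A=55 B=30 C=49 D=49 E=58] avail[A=55 B=30 C=49 D=49 E=51] open={R3}
Step 6: reserve R4 B 2 -> on_hand[A=55 B=30 C=49 D=49 E=58] avail[A=55 B=28 C=49 D=49 E=51] open={R3,R4}
Step 7: cancel R4 -> on_hand[A=55 B=30 C=49 D=49 E=58] avail[A=55 B=30 C=49 D=49 E=51] open={R3}
Step 8: cancel R3 -> on_hand[A=55 B=30 C=49 D=49 E=58] avail[A=55 B=30 C=49 D=49 E=58] open={}
Step 9: reserve R5 B 5 -> on_hand[A=55 B=30 C=49 D=49 E=58] avail[A=55 B=25 C=49 D=49 E=58] open={R5}
Step 10: reserve R6 A 8 -> on_hand[A=55 B=30 C=49 D=49 E=58] avail[A=47 B=25 C=49 D=49 E=58] open={R5,R6}
Step 11: reserve R7 A 8 -> on_hand[A=55 B=30 C=49 D=49 E=58] avail[A=39 B=25 C=49 D=49 E=58] open={R5,R6,R7}
Step 12: reserve R8 C 8 -> on_hand[A=55 B=30 C=49 D=49 E=58] avail[A=39 B=25 C=41 D=49 E=58] open={R5,R6,R7,R8}
Step 13: reserve R9 D 2 -> on_hand[A=55 B=30 C=49 D=49 E=58] avail[A=39 B=25 C=41 D=47 E=58] open={R5,R6,R7,R8,R9}
Step 14: reserve R10 C 1 -> on_hand[A=55 B=30 C=49 D=49 E=58] avail[A=39 B=25 C=40 D=47 E=58] open={R10,R5,R6,R7,R8,R9}
Step 15: reserve R11 C 9 -> on_hand[A=55 B=30 C=49 D=49 E=58] avail[A=39 B=25 C=31 D=47 E=58] open={R10,R11,R5,R6,R7,R8,R9}
Step 16: reserve R12 A 9 -> on_hand[A=55 B=30 C=49 D=49 E=58] avail[A=30 B=25 C=31 D=47 E=58] open={R10,R11,R12,R5,R6,R7,R8,R9}
Step 17: reserve R13 D 5 -> on_hand[A=55 B=30 C=49 D=49 E=58] avail[A=30 B=25 C=31 D=42 E=58] open={R10,R11,R12,R13,R5,R6,R7,R8,R9}
Step 18: commit R7 -> on_hand[A=47 B=30 C=49 D=49 E=58] avail[A=30 B=25 C=31 D=42 E=58] open={R10,R11,R12,R13,R5,R6,R8,R9}
Step 19: reserve R14 D 5 -> on_hand[A=47 B=30 C=49 D=49 E=58] avail[A=30 B=25 C=31 D=37 E=58] open={R10,R11,R12,R13,R14,R5,R6,R8,R9}
Open reservations: ['R10', 'R11', 'R12', 'R13', 'R14', 'R5', 'R6', 'R8', 'R9'] -> 9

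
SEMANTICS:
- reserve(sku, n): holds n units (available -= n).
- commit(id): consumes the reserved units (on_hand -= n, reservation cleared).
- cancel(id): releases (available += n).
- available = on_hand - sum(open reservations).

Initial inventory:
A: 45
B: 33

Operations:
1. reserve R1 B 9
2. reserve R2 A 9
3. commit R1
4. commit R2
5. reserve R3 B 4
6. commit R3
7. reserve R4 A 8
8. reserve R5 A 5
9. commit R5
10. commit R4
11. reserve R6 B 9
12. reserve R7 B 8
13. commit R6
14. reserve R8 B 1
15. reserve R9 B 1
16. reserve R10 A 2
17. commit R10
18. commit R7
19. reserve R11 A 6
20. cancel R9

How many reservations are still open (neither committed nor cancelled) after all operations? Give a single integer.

Answer: 2

Derivation:
Step 1: reserve R1 B 9 -> on_hand[A=45 B=33] avail[A=45 B=24] open={R1}
Step 2: reserve R2 A 9 -> on_hand[A=45 B=33] avail[A=36 B=24] open={R1,R2}
Step 3: commit R1 -> on_hand[A=45 B=24] avail[A=36 B=24] open={R2}
Step 4: commit R2 -> on_hand[A=36 B=24] avail[A=36 B=24] open={}
Step 5: reserve R3 B 4 -> on_hand[A=36 B=24] avail[A=36 B=20] open={R3}
Step 6: commit R3 -> on_hand[A=36 B=20] avail[A=36 B=20] open={}
Step 7: reserve R4 A 8 -> on_hand[A=36 B=20] avail[A=28 B=20] open={R4}
Step 8: reserve R5 A 5 -> on_hand[A=36 B=20] avail[A=23 B=20] open={R4,R5}
Step 9: commit R5 -> on_hand[A=31 B=20] avail[A=23 B=20] open={R4}
Step 10: commit R4 -> on_hand[A=23 B=20] avail[A=23 B=20] open={}
Step 11: reserve R6 B 9 -> on_hand[A=23 B=20] avail[A=23 B=11] open={R6}
Step 12: reserve R7 B 8 -> on_hand[A=23 B=20] avail[A=23 B=3] open={R6,R7}
Step 13: commit R6 -> on_hand[A=23 B=11] avail[A=23 B=3] open={R7}
Step 14: reserve R8 B 1 -> on_hand[A=23 B=11] avail[A=23 B=2] open={R7,R8}
Step 15: reserve R9 B 1 -> on_hand[A=23 B=11] avail[A=23 B=1] open={R7,R8,R9}
Step 16: reserve R10 A 2 -> on_hand[A=23 B=11] avail[A=21 B=1] open={R10,R7,R8,R9}
Step 17: commit R10 -> on_hand[A=21 B=11] avail[A=21 B=1] open={R7,R8,R9}
Step 18: commit R7 -> on_hand[A=21 B=3] avail[A=21 B=1] open={R8,R9}
Step 19: reserve R11 A 6 -> on_hand[A=21 B=3] avail[A=15 B=1] open={R11,R8,R9}
Step 20: cancel R9 -> on_hand[A=21 B=3] avail[A=15 B=2] open={R11,R8}
Open reservations: ['R11', 'R8'] -> 2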